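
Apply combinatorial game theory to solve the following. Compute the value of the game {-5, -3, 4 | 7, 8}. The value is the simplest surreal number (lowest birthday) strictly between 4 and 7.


Left options: {-5, -3, 4}, max = 4
Right options: {7, 8}, min = 7
All options are numbers and max(Left) < min(Right), so by the simplicity theorem the value is the simplest (earliest-born) number strictly between 4 and 7.
Integers 5 through 6 all lie strictly between 4 and 7.
Among integers, the simplest (lowest birthday = smallest |n|; 0 is born on day 0, +-n on day n) is 5.
No non-integer in the interval can be simpler: if x is a non-integer in the interval, then floor(x) or ceil(x) also lies in the interval (the interval contains an integer), and both are proper prefixes of x's sign expansion, i.e. born earlier. So the game value is 5.
Game value = 5

5


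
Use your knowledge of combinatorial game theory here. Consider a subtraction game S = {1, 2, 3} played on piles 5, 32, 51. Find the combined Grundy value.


Subtraction set: {1, 2, 3}
For this subtraction set, G(n) = n mod 4 (period = max + 1 = 4).
Pile 1 (size 5): G(5) = 5 mod 4 = 1
Pile 2 (size 32): G(32) = 32 mod 4 = 0
Pile 3 (size 51): G(51) = 51 mod 4 = 3
Total Grundy value = XOR of all: 1 XOR 0 XOR 3 = 2

2


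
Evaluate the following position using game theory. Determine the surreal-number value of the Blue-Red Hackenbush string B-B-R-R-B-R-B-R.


Edges (from ground): B-B-R-R-B-R-B-R
By Berlekamp's sign-expansion rule, a Blue-Red Hackenbush stalk has the value of the surreal number whose sign sequence is the edge sequence with B -> + and R -> -.
Sign sequence: ++--+-+-
Trace the sign expansion in the surreal number tree, starting from 0:
Edge 1: B (sign +) -> bounds (0, +inf), value = 1
Edge 2: B (sign +) -> bounds (1, +inf), value = 2
Edge 3: R (sign -) -> bounds (1, 2), value = 3/2
Edge 4: R (sign -) -> bounds (1, 3/2), value = 5/4
Edge 5: B (sign +) -> bounds (5/4, 3/2), value = 11/8
Edge 6: R (sign -) -> bounds (5/4, 11/8), value = 21/16
Edge 7: B (sign +) -> bounds (21/16, 11/8), value = 43/32
Edge 8: R (sign -) -> bounds (21/16, 43/32), value = 85/64
Game value = 85/64

85/64


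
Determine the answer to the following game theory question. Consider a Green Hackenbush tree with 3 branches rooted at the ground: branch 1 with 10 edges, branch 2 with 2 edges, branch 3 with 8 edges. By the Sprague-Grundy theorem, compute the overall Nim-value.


The tree has 3 branches from the ground vertex.
In Green Hackenbush, the Nim-value of a simple path of length k is k.
Branch 1: length 10, Nim-value = 10
Branch 2: length 2, Nim-value = 2
Branch 3: length 8, Nim-value = 8
Total Nim-value = XOR of all branch values:
0 XOR 10 = 10
10 XOR 2 = 8
8 XOR 8 = 0
Nim-value of the tree = 0

0


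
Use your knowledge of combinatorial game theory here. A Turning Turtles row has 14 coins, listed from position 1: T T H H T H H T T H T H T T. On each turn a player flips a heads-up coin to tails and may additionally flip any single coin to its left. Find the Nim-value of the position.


Coins: T T H H T H H T T H T H T T
Key fact: a single head at position k behaves exactly like a Nim heap of size k (turning it to T and optionally flipping a coin at j < k corresponds to moving the heap from k to j, or to 0), and heads combine as a disjunctive sum (two heads at the same place would cancel, matching j XOR j = 0). So the Nim-value is the XOR of the 1-indexed positions of the heads.
Face-up positions (1-indexed): [3, 4, 6, 7, 10, 12]
XOR 0 with 3: 0 XOR 3 = 3
XOR 3 with 4: 3 XOR 4 = 7
XOR 7 with 6: 7 XOR 6 = 1
XOR 1 with 7: 1 XOR 7 = 6
XOR 6 with 10: 6 XOR 10 = 12
XOR 12 with 12: 12 XOR 12 = 0
Nim-value = 0

0


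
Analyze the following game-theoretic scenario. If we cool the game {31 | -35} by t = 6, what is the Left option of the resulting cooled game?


Original game: {31 | -35} (a switch {a | b} with a > b).
Cooling by t (for t below the temperature (a - b)/2 = 33) taxes each move by t: {a | b} cooled by t is {a - t | b + t}.
Cooling amount: t = 6
Cooled Left option: 31 - 6 = 25
Cooled Right option: -35 + 6 = -29
Cooled game: {25 | -29}
Left option = 25

25


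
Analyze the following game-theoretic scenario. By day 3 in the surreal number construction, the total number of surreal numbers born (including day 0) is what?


Day 0: {|} = 0 is born. Count = 1.
Day n: the number of surreal numbers born by day n is 2^(n+1) - 1.
By day 0: 2^1 - 1 = 1
By day 1: 2^2 - 1 = 3
By day 2: 2^3 - 1 = 7
By day 3: 2^4 - 1 = 15
By day 3: 15 surreal numbers.

15


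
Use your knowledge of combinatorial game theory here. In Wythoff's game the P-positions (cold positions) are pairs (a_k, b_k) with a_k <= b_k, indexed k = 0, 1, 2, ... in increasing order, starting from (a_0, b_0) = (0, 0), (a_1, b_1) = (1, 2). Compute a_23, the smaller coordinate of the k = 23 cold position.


By Wythoff's theorem, a_k = floor(k * phi) and b_k = floor(k * phi^2) = a_k + k, where phi = (1 + sqrt(5))/2 is the golden ratio.
phi = (1 + sqrt(5))/2 = 1.618034
k = 23
k * phi = 23 * 1.618034 = 37.214782
a_23 = floor(k * phi) = 37

37


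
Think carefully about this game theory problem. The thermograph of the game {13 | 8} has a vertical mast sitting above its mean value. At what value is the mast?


Game = {13 | 8}, a switch {a | b} with numbers a > b.
Its thermograph has left wall a - t and right wall b + t, which meet at t = (a - b)/2, where both equal (a + b)/2. So the mast (mean value) is at (a + b)/2.
Mean = (13 + (8))/2 = 21/2 = 21/2

21/2


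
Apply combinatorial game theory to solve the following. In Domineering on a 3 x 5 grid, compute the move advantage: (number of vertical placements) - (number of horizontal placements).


Board is 3 x 5 (rows x cols).
Left (vertical) placements: (rows-1) * cols = 2 * 5 = 10
Right (horizontal) placements: rows * (cols-1) = 3 * 4 = 12
Advantage = Left - Right = 10 - 12 = -2

-2


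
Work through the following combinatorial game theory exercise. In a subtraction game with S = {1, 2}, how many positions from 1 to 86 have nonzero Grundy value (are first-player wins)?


Subtraction set S = {1, 2}, so G(n) = n mod 3.
G(n) = 0 when n is a multiple of 3.
Multiples of 3 in [1, 86]: 28
N-positions (nonzero Grundy) = 86 - 28 = 58

58


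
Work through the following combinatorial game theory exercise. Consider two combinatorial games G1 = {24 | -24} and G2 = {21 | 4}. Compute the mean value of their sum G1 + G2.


G1 = {24 | -24}, G2 = {21 | 4}
Each is a switch {a | b} with numbers a > b; its mean value is (a + b)/2, and mean value is additive over game sums: m(G1 + G2) = m(G1) + m(G2).
Mean of G1 = (24 + (-24))/2 = 0/2 = 0
Mean of G2 = (21 + (4))/2 = 25/2 = 25/2
Mean of G1 + G2 = 0 + 25/2 = 25/2

25/2


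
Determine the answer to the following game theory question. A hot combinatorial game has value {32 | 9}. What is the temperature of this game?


The game is {32 | 9}, a switch {a | b} with numbers a > b.
Cooling {a | b} by t gives {a - t | b + t}, which stops being hot when a - t = b + t, i.e. at t = (a - b)/2. So the temperature of a switch is (a - b)/2.
Temperature = (Left option - Right option) / 2
= (32 - (9)) / 2
= 23 / 2
= 23/2

23/2


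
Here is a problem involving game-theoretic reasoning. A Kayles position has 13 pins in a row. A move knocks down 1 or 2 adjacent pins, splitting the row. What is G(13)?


Kayles: a move removes 1 or 2 adjacent pins from a contiguous row.
Removing pins from a row of k leaves two independent rows (a, b) with a + b = k - 1 (one pin) or a + b = k - 2 (two pins); an end removal gives a = 0.
By Sprague-Grundy, G(k) = mex{ G(a) XOR G(b) } over all these splits. G(0) = 0.
G(1): splits (0,0):0^0=0 -> mex({0}) = 1
G(2): splits (0,1):0^1=1 (0,0):0^0=0 -> mex({0, 1}) = 2
G(3): splits (0,2):0^2=2 (1,1):1^1=0 (0,1):0^1=1 -> mex({0, 1, 2}) = 3
G(4): splits (0,3):0^3=3 (1,2):1^2=3 (0,2):0^2=2 (1,1):1^1=0 -> mex({0, 2, 3}) = 1
G(5): splits (0,4):0^1=1 (1,3):1^3=2 (2,2):2^2=0 (0,3):0^3=3 (1,2):1^2=3 -> mex({0, 1, 2, 3}) = 4
G(6) = mex({0, 1, 2, 4}) = 3
G(7) = mex({0, 1, 3, 4, 5}) = 2
G(8) = mex({0, 2, 3, 5, 6}) = 1
G(9) = mex({0, 1, 2, 3, 6, 7}) = 4
G(10) = mex({0, 1, 3, 4, 5, 7}) = 2
G(11) = mex({0, 1, 2, 3, 4, 5}) = 6
G(12) = mex({0, 1, 2, 3, 5, 6, 7}) = 4
G(13) = mex({0, 2, 3, 4, 6, 7}) = 1
Therefore G(13) = 1.

1


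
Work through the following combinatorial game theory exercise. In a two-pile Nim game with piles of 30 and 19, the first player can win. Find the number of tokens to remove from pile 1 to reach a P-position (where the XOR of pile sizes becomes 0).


Piles: 30 and 19
Current XOR: 30 XOR 19 = 13 (non-zero, so this is an N-position).
To make the XOR zero, we need to find a move that balances the piles.
For pile 1 (size 30): target = 30 XOR 13 = 19
We reduce pile 1 from 30 to 19.
Tokens removed: 30 - 19 = 11
Verification: 19 XOR 19 = 0

11


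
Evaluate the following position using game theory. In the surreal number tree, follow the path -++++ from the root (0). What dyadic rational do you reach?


Sign expansion: -++++
Rule: track bounds (lo, hi), initially (-inf, +inf). On '+', the current value becomes lo and we move to the simplest number in (value, hi): value + 1 if hi = +inf, otherwise the midpoint (value + hi)/2. On '-', the current value becomes hi and we move to value - 1 if lo = -inf, otherwise the midpoint (lo + value)/2.
Start at 0.
Step 1: sign = -, move left. Bounds: (-inf, 0). Value = -1
Step 2: sign = +, move right. Bounds: (-1, 0). Value = -1/2
Step 3: sign = +, move right. Bounds: (-1/2, 0). Value = -1/4
Step 4: sign = +, move right. Bounds: (-1/4, 0). Value = -1/8
Step 5: sign = +, move right. Bounds: (-1/8, 0). Value = -1/16
The surreal number with sign expansion -++++ is -1/16.

-1/16


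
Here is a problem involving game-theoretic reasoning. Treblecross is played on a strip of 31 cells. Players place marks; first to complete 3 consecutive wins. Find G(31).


Treblecross: place X on empty cells; 3-in-a-row wins.
Playing within two cells of an existing X lets the opponent win at once, so sensible play treats the cells i-2..i+2 around each X as dead. The player left with no safe cell loses, so this is a normal-play take-away game on strips of safe cells.
Placing X at cell i (0-indexed) of a strip of k safe cells leaves independent strips of sizes max(0, i-2) and max(0, k-i-3). Hence G(k) = mex{ G(max(0,i-2)) XOR G(max(0,k-i-3)) : 0 <= i < k }, with G(0) = 0.
G(1): splits (0,0):0^0=0 -> mex({0}) = 1
G(2): splits (0,0):0^0=0 -> mex({0}) = 1
G(3): splits (0,0):0^0=0 -> mex({0}) = 1
G(4): splits (0,1):0^1=1 (0,0):0^0=0 -> mex({0, 1}) = 2
G(5): splits (0,2):0^1=1 (0,1):0^1=1 (0,0):0^0=0 -> mex({0, 1}) = 2
G(6) = mex({1}) = 0
G(7) = mex({0, 1, 2}) = 3
G(8) = mex({0, 1, 2}) = 3
G(9) = mex({0, 2}) = 1
G(10) = mex({0, 2, 3}) = 1
G(11) = mex({0, 3}) = 1
G(12) = mex({1, 3}) = 0
G(13) = mex({0, 1, 2, 3}) = 4
G(14) = mex({0, 1, 2}) = 3
G(15) = mex({0, 1, 2}) = 3
G(16) = mex({0, 1, 2, 4}) = 3
G(17) = mex({0, 1, 3, 4}) = 2
G(18) = mex({0, 1, 3, 4}) = 2
G(19) = mex({0, 1, 3, 5}) = 2
G(20) = mex({0, 1, 2, 3, 5}) = 4
G(21) = mex({0, 1, 2, 3, 5}) = 4
G(22) = mex({1, 2, 6}) = 0
G(23) = mex({0, 1, 2, 3, 4, 6}) = 5
G(24) = mex({0, 1, 2, 3, 4}) = 5
G(25) = mex({0, 1, 3, 4, 7}) = 2
G(26) = mex({0, 1, 3, 4, 5, 7}) = 2
G(27) = mex({0, 1, 3, 5}) = 2
G(28) = mex({0, 1, 2, 5}) = 3
G(29) = mex({0, 1, 2, 4, 5, 6}) = 3
G(30) = mex({1, 2, 4, 6}) = 0
G(31) = mex({0, 1, 2, 3, 4, 6}) = 5
Therefore G(31) = 5.

5


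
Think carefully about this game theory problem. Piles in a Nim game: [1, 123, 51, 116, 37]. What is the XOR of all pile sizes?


We need the XOR (exclusive or) of all pile sizes.
After XOR-ing pile 1 (size 1): 0 XOR 1 = 1
After XOR-ing pile 2 (size 123): 1 XOR 123 = 122
After XOR-ing pile 3 (size 51): 122 XOR 51 = 73
After XOR-ing pile 4 (size 116): 73 XOR 116 = 61
After XOR-ing pile 5 (size 37): 61 XOR 37 = 24
The Nim-value of this position is 24.

24


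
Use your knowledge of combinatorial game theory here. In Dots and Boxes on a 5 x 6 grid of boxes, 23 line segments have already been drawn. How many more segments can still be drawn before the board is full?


Grid: 5 x 6 boxes, i.e. 6 rows and 7 columns of dots.
Horizontal edges: (rows + 1) * cols = 6 * 6 = 36
Vertical edges: rows * (cols + 1) = 5 * 7 = 35
Total edges: 36 + 35 = 71
Edges drawn: 23
Remaining: 71 - 23 = 48

48


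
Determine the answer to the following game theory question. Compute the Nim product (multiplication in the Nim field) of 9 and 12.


Nim multiplication is bilinear over XOR: (u XOR v) * w = (u*w) XOR (v*w).
So we split each operand into its bit components and XOR the pairwise Nim products.
9 = 1 + 8 (as XOR of powers of 2).
12 = 4 + 8 (as XOR of powers of 2).
Using the standard Nim-product table on single bits:
  2*2 = 3,   2*4 = 8,   2*8 = 12,
  4*4 = 6,   4*8 = 11,  8*8 = 13,
and  1*x = x (identity), k*l = l*k (commutative).
Pairwise Nim products:
  1 * 4 = 4
  1 * 8 = 8
  8 * 4 = 11
  8 * 8 = 13
XOR them: 4 XOR 8 XOR 11 XOR 13 = 10.
Result: 9 * 12 = 10 (in Nim).

10


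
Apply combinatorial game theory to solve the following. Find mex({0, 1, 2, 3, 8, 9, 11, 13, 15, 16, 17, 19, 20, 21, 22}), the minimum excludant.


Set = {0, 1, 2, 3, 8, 9, 11, 13, 15, 16, 17, 19, 20, 21, 22}
0 is in the set.
1 is in the set.
2 is in the set.
3 is in the set.
4 is NOT in the set. This is the mex.
mex = 4

4


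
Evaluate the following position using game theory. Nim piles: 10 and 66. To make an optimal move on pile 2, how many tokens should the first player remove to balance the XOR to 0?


Piles: 10 and 66
Current XOR: 10 XOR 66 = 72 (non-zero, so this is an N-position).
To make the XOR zero, we need to find a move that balances the piles.
For pile 2 (size 66): target = 66 XOR 72 = 10
We reduce pile 2 from 66 to 10.
Tokens removed: 66 - 10 = 56
Verification: 10 XOR 10 = 0

56


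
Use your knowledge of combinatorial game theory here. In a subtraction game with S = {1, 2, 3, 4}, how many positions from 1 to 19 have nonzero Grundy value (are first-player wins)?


Subtraction set S = {1, 2, 3, 4}, so G(n) = n mod 5.
G(n) = 0 when n is a multiple of 5.
Multiples of 5 in [1, 19]: 3
N-positions (nonzero Grundy) = 19 - 3 = 16

16


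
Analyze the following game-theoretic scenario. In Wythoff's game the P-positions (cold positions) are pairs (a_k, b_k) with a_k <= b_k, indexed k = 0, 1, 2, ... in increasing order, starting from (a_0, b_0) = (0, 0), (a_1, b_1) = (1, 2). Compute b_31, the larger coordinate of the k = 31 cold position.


By Wythoff's theorem, a_k = floor(k * phi) and b_k = floor(k * phi^2) = a_k + k, where phi = (1 + sqrt(5))/2 is the golden ratio.
phi = (1 + sqrt(5))/2 = 1.618034
phi^2 = phi + 1 = 2.618034
k = 31
k * phi^2 = 31 * 2.618034 = 81.159054
b_31 = floor(k * phi^2) = 81 (check: a_31 + k = 50 + 31 = 81)

81


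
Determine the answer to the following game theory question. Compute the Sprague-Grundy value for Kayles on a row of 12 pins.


Kayles: a move removes 1 or 2 adjacent pins from a contiguous row.
Removing pins from a row of k leaves two independent rows (a, b) with a + b = k - 1 (one pin) or a + b = k - 2 (two pins); an end removal gives a = 0.
By Sprague-Grundy, G(k) = mex{ G(a) XOR G(b) } over all these splits. G(0) = 0.
G(1): splits (0,0):0^0=0 -> mex({0}) = 1
G(2): splits (0,1):0^1=1 (0,0):0^0=0 -> mex({0, 1}) = 2
G(3): splits (0,2):0^2=2 (1,1):1^1=0 (0,1):0^1=1 -> mex({0, 1, 2}) = 3
G(4): splits (0,3):0^3=3 (1,2):1^2=3 (0,2):0^2=2 (1,1):1^1=0 -> mex({0, 2, 3}) = 1
G(5): splits (0,4):0^1=1 (1,3):1^3=2 (2,2):2^2=0 (0,3):0^3=3 (1,2):1^2=3 -> mex({0, 1, 2, 3}) = 4
G(6) = mex({0, 1, 2, 4}) = 3
G(7) = mex({0, 1, 3, 4, 5}) = 2
G(8) = mex({0, 2, 3, 5, 6}) = 1
G(9) = mex({0, 1, 2, 3, 6, 7}) = 4
G(10) = mex({0, 1, 3, 4, 5, 7}) = 2
G(11) = mex({0, 1, 2, 3, 4, 5}) = 6
G(12) = mex({0, 1, 2, 3, 5, 6, 7}) = 4
Therefore G(12) = 4.

4


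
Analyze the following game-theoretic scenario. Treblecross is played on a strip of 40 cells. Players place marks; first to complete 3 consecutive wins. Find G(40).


Treblecross: place X on empty cells; 3-in-a-row wins.
Playing within two cells of an existing X lets the opponent win at once, so sensible play treats the cells i-2..i+2 around each X as dead. The player left with no safe cell loses, so this is a normal-play take-away game on strips of safe cells.
Placing X at cell i (0-indexed) of a strip of k safe cells leaves independent strips of sizes max(0, i-2) and max(0, k-i-3). Hence G(k) = mex{ G(max(0,i-2)) XOR G(max(0,k-i-3)) : 0 <= i < k }, with G(0) = 0.
G(1): splits (0,0):0^0=0 -> mex({0}) = 1
G(2): splits (0,0):0^0=0 -> mex({0}) = 1
G(3): splits (0,0):0^0=0 -> mex({0}) = 1
G(4): splits (0,1):0^1=1 (0,0):0^0=0 -> mex({0, 1}) = 2
G(5): splits (0,2):0^1=1 (0,1):0^1=1 (0,0):0^0=0 -> mex({0, 1}) = 2
G(6) = mex({1}) = 0
G(7) = mex({0, 1, 2}) = 3
G(8) = mex({0, 1, 2}) = 3
G(9) = mex({0, 2}) = 1
G(10) = mex({0, 2, 3}) = 1
G(11) = mex({0, 3}) = 1
G(12) = mex({1, 3}) = 0
G(13) = mex({0, 1, 2, 3}) = 4
G(14) = mex({0, 1, 2}) = 3
G(15) = mex({0, 1, 2}) = 3
G(16) = mex({0, 1, 2, 4}) = 3
G(17) = mex({0, 1, 3, 4}) = 2
G(18) = mex({0, 1, 3, 4}) = 2
G(19) = mex({0, 1, 3, 5}) = 2
G(20) = mex({0, 1, 2, 3, 5}) = 4
G(21) = mex({0, 1, 2, 3, 5}) = 4
G(22) = mex({1, 2, 6}) = 0
G(23) = mex({0, 1, 2, 3, 4, 6}) = 5
G(24) = mex({0, 1, 2, 3, 4}) = 5
G(25) = mex({0, 1, 3, 4, 7}) = 2
G(26) = mex({0, 1, 3, 4, 5, 7}) = 2
G(27) = mex({0, 1, 3, 5}) = 2
G(28) = mex({0, 1, 2, 5}) = 3
G(29) = mex({0, 1, 2, 4, 5, 6}) = 3
G(30) = mex({1, 2, 4, 6}) = 0
G(31) = mex({0, 1, 2, 3, 4, 6}) = 5
G(32) = mex({1, 2, 3, 4, 7}) = 0
G(33) = mex({0, 3, 7}) = 1
G(34) = mex({0, 2, 3, 5, 7}) = 1
G(35) = mex({0, 2, 3, 5, 6}) = 1
G(36) = mex({0, 1, 2, 5, 6}) = 3
G(37) = mex({0, 1, 2, 4, 5, 6}) = 3
G(38) = mex({0, 1, 2, 4}) = 3
G(39) = mex({0, 1, 2, 3, 4, 7}) = 5
G(40) = mex({0, 1, 2, 3, 4, 5, 7}) = 6
Therefore G(40) = 6.

6


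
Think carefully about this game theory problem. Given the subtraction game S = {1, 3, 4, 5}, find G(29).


The subtraction set is S = {1, 3, 4, 5}.
G(k) = mex{ G(k - s) : s in S, s <= k }. We compute iteratively: G(0) = 0.
G(1) = mex({0}) = 1
G(2) = mex({1}) = 0
G(3) = mex({0}) = 1
G(4) = mex({0, 1}) = 2
G(5) = mex({0, 1, 2}) = 3
G(6) = mex({0, 1, 3}) = 2
G(7) = mex({0, 1, 2}) = 3
G(8) = mex({1, 2, 3}) = 0
G(9) = mex({0, 2, 3}) = 1
G(10) = mex({1, 2, 3}) = 0
G(11) = mex({0, 2, 3}) = 1
G(12) = mex({0, 1, 3}) = 2
Observe that G(8)..G(12) = 0, 1, 0, 1, 2 repeats G(0)..G(4) = 0, 1, 0, 1, 2.
For k >= max(S) = 5, G(k) is determined by the previous 5 values G(k-5)..G(k-1); a window of 5 consecutive values has recurred shifted by 8, so by induction G(k + 8) = G(k) for all k >= 0: the sequence is periodic from the start with period 8.
One period: G(0..7) = 0, 1, 0, 1, 2, 3, 2, 3.
29 mod 8 = 5, so G(29) = G(5) = 3.

3


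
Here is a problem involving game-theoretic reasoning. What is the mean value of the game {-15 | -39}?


Game = {-15 | -39}, a switch {a | b} with numbers a > b.
Its thermograph has left wall a - t and right wall b + t, which meet at t = (a - b)/2, where both equal (a + b)/2. So the mast (mean value) is at (a + b)/2.
Mean = (-15 + (-39))/2 = -54/2 = -27

-27


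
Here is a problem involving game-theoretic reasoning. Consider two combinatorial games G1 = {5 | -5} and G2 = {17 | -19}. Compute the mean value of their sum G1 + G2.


G1 = {5 | -5}, G2 = {17 | -19}
Each is a switch {a | b} with numbers a > b; its mean value is (a + b)/2, and mean value is additive over game sums: m(G1 + G2) = m(G1) + m(G2).
Mean of G1 = (5 + (-5))/2 = 0/2 = 0
Mean of G2 = (17 + (-19))/2 = -2/2 = -1
Mean of G1 + G2 = 0 + -1 = -1

-1


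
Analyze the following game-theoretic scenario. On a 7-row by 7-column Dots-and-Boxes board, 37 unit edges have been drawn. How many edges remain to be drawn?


Grid: 7 x 7 boxes, i.e. 8 rows and 8 columns of dots.
Horizontal edges: (rows + 1) * cols = 8 * 7 = 56
Vertical edges: rows * (cols + 1) = 7 * 8 = 56
Total edges: 56 + 56 = 112
Edges drawn: 37
Remaining: 112 - 37 = 75

75


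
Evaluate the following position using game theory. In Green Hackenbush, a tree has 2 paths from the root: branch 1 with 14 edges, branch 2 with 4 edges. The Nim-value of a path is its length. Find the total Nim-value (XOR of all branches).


The tree has 2 branches from the ground vertex.
In Green Hackenbush, the Nim-value of a simple path of length k is k.
Branch 1: length 14, Nim-value = 14
Branch 2: length 4, Nim-value = 4
Total Nim-value = XOR of all branch values:
0 XOR 14 = 14
14 XOR 4 = 10
Nim-value of the tree = 10

10


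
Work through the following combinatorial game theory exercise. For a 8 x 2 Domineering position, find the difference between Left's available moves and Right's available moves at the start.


Board is 8 x 2 (rows x cols).
Left (vertical) placements: (rows-1) * cols = 7 * 2 = 14
Right (horizontal) placements: rows * (cols-1) = 8 * 1 = 8
Advantage = Left - Right = 14 - 8 = 6

6


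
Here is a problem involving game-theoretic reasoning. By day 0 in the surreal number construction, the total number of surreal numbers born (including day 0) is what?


Day 0: {|} = 0 is born. Count = 1.
Day n: the number of surreal numbers born by day n is 2^(n+1) - 1.
By day 0: 2^1 - 1 = 1
By day 0: 1 surreal numbers.

1


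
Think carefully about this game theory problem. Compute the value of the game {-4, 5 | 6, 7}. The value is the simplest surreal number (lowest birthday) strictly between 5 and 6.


Left options: {-4, 5}, max = 5
Right options: {6, 7}, min = 6
All options are numbers and max(Left) < min(Right), so by the simplicity theorem the value is the simplest (earliest-born) number strictly between 5 and 6.
No integer lies strictly between 5 and 6, so the value is the dyadic rational m/2^k in the interval with the smallest k (then m odd); search k = 1, 2, ...:
Denominator 2: 11/2 lies strictly between 5 and 6 -- found.
The simplest number in the interval is 11/2.
Game value = 11/2

11/2


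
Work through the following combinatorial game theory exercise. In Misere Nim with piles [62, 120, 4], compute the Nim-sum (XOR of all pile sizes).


We need the XOR (exclusive or) of all pile sizes.
After XOR-ing pile 1 (size 62): 0 XOR 62 = 62
After XOR-ing pile 2 (size 120): 62 XOR 120 = 70
After XOR-ing pile 3 (size 4): 70 XOR 4 = 66
The Nim-value of this position is 66.

66


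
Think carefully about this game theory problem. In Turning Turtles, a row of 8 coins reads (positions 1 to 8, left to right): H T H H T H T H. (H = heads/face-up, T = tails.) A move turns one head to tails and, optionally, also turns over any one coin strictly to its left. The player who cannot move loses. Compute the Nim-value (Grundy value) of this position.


Coins: H T H H T H T H
Key fact: a single head at position k behaves exactly like a Nim heap of size k (turning it to T and optionally flipping a coin at j < k corresponds to moving the heap from k to j, or to 0), and heads combine as a disjunctive sum (two heads at the same place would cancel, matching j XOR j = 0). So the Nim-value is the XOR of the 1-indexed positions of the heads.
Face-up positions (1-indexed): [1, 3, 4, 6, 8]
XOR 0 with 1: 0 XOR 1 = 1
XOR 1 with 3: 1 XOR 3 = 2
XOR 2 with 4: 2 XOR 4 = 6
XOR 6 with 6: 6 XOR 6 = 0
XOR 0 with 8: 0 XOR 8 = 8
Nim-value = 8

8


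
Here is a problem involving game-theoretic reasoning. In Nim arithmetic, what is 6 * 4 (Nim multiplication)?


Nim multiplication is bilinear over XOR: (u XOR v) * w = (u*w) XOR (v*w).
So we split each operand into its bit components and XOR the pairwise Nim products.
6 = 2 + 4 (as XOR of powers of 2).
4 = 4 (as XOR of powers of 2).
Using the standard Nim-product table on single bits:
  2*2 = 3,   2*4 = 8,   2*8 = 12,
  4*4 = 6,   4*8 = 11,  8*8 = 13,
and  1*x = x (identity), k*l = l*k (commutative).
Pairwise Nim products:
  2 * 4 = 8
  4 * 4 = 6
XOR them: 8 XOR 6 = 14.
Result: 6 * 4 = 14 (in Nim).

14


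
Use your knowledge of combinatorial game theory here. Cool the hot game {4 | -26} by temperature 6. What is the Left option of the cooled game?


Original game: {4 | -26} (a switch {a | b} with a > b).
Cooling by t (for t below the temperature (a - b)/2 = 15) taxes each move by t: {a | b} cooled by t is {a - t | b + t}.
Cooling amount: t = 6
Cooled Left option: 4 - 6 = -2
Cooled Right option: -26 + 6 = -20
Cooled game: {-2 | -20}
Left option = -2

-2


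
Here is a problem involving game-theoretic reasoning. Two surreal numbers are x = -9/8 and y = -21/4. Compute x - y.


x = -9/8, y = -21/4
Converting to common denominator: 8
x = -9/8, y = -42/8
x - y = -9/8 - -21/4 = 33/8

33/8


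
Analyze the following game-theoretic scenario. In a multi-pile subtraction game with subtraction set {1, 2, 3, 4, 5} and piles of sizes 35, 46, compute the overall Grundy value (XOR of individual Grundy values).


Subtraction set: {1, 2, 3, 4, 5}
For this subtraction set, G(n) = n mod 6 (period = max + 1 = 6).
Pile 1 (size 35): G(35) = 35 mod 6 = 5
Pile 2 (size 46): G(46) = 46 mod 6 = 4
Total Grundy value = XOR of all: 5 XOR 4 = 1

1


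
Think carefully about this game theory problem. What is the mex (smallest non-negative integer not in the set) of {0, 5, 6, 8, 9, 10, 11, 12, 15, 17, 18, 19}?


Set = {0, 5, 6, 8, 9, 10, 11, 12, 15, 17, 18, 19}
0 is in the set.
1 is NOT in the set. This is the mex.
mex = 1

1


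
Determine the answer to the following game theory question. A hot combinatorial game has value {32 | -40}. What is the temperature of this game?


The game is {32 | -40}, a switch {a | b} with numbers a > b.
Cooling {a | b} by t gives {a - t | b + t}, which stops being hot when a - t = b + t, i.e. at t = (a - b)/2. So the temperature of a switch is (a - b)/2.
Temperature = (Left option - Right option) / 2
= (32 - (-40)) / 2
= 72 / 2
= 36

36


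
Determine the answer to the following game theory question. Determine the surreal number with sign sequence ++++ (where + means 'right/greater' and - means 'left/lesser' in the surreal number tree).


Sign expansion: ++++
Rule: track bounds (lo, hi), initially (-inf, +inf). On '+', the current value becomes lo and we move to the simplest number in (value, hi): value + 1 if hi = +inf, otherwise the midpoint (value + hi)/2. On '-', the current value becomes hi and we move to value - 1 if lo = -inf, otherwise the midpoint (lo + value)/2.
Start at 0.
Step 1: sign = +, move right. Bounds: (0, +inf). Value = 1
Step 2: sign = +, move right. Bounds: (1, +inf). Value = 2
Step 3: sign = +, move right. Bounds: (2, +inf). Value = 3
Step 4: sign = +, move right. Bounds: (3, +inf). Value = 4
The surreal number with sign expansion ++++ is 4.

4


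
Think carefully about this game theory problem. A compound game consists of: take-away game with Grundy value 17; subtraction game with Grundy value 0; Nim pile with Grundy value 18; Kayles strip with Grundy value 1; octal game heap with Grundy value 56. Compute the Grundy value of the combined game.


By the Sprague-Grundy theorem, the Grundy value of a sum of games is the XOR of individual Grundy values.
take-away game: Grundy value = 17. Running XOR: 0 XOR 17 = 17
subtraction game: Grundy value = 0. Running XOR: 17 XOR 0 = 17
Nim pile: Grundy value = 18. Running XOR: 17 XOR 18 = 3
Kayles strip: Grundy value = 1. Running XOR: 3 XOR 1 = 2
octal game heap: Grundy value = 56. Running XOR: 2 XOR 56 = 58
The combined Grundy value is 58.

58


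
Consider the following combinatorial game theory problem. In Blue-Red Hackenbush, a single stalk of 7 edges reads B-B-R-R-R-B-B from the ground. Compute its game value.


Edges (from ground): B-B-R-R-R-B-B
By Berlekamp's sign-expansion rule, a Blue-Red Hackenbush stalk has the value of the surreal number whose sign sequence is the edge sequence with B -> + and R -> -.
Sign sequence: ++---++
Trace the sign expansion in the surreal number tree, starting from 0:
Edge 1: B (sign +) -> bounds (0, +inf), value = 1
Edge 2: B (sign +) -> bounds (1, +inf), value = 2
Edge 3: R (sign -) -> bounds (1, 2), value = 3/2
Edge 4: R (sign -) -> bounds (1, 3/2), value = 5/4
Edge 5: R (sign -) -> bounds (1, 5/4), value = 9/8
Edge 6: B (sign +) -> bounds (9/8, 5/4), value = 19/16
Edge 7: B (sign +) -> bounds (19/16, 5/4), value = 39/32
Game value = 39/32

39/32


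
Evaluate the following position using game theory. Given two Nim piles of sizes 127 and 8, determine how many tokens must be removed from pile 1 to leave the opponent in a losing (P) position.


Piles: 127 and 8
Current XOR: 127 XOR 8 = 119 (non-zero, so this is an N-position).
To make the XOR zero, we need to find a move that balances the piles.
For pile 1 (size 127): target = 127 XOR 119 = 8
We reduce pile 1 from 127 to 8.
Tokens removed: 127 - 8 = 119
Verification: 8 XOR 8 = 0

119


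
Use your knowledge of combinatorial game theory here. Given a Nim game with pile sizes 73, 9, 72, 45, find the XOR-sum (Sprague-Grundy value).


We need the XOR (exclusive or) of all pile sizes.
After XOR-ing pile 1 (size 73): 0 XOR 73 = 73
After XOR-ing pile 2 (size 9): 73 XOR 9 = 64
After XOR-ing pile 3 (size 72): 64 XOR 72 = 8
After XOR-ing pile 4 (size 45): 8 XOR 45 = 37
The Nim-value of this position is 37.

37


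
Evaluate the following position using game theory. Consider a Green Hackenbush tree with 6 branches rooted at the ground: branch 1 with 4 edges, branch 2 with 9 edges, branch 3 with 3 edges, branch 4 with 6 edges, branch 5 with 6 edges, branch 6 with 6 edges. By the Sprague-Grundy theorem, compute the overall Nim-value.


The tree has 6 branches from the ground vertex.
In Green Hackenbush, the Nim-value of a simple path of length k is k.
Branch 1: length 4, Nim-value = 4
Branch 2: length 9, Nim-value = 9
Branch 3: length 3, Nim-value = 3
Branch 4: length 6, Nim-value = 6
Branch 5: length 6, Nim-value = 6
Branch 6: length 6, Nim-value = 6
Total Nim-value = XOR of all branch values:
0 XOR 4 = 4
4 XOR 9 = 13
13 XOR 3 = 14
14 XOR 6 = 8
8 XOR 6 = 14
14 XOR 6 = 8
Nim-value of the tree = 8

8


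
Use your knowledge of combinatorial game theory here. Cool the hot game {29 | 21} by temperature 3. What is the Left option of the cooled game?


Original game: {29 | 21} (a switch {a | b} with a > b).
Cooling by t (for t below the temperature (a - b)/2 = 4) taxes each move by t: {a | b} cooled by t is {a - t | b + t}.
Cooling amount: t = 3
Cooled Left option: 29 - 3 = 26
Cooled Right option: 21 + 3 = 24
Cooled game: {26 | 24}
Left option = 26

26


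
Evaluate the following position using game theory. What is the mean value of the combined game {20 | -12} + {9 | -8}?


G1 = {20 | -12}, G2 = {9 | -8}
Each is a switch {a | b} with numbers a > b; its mean value is (a + b)/2, and mean value is additive over game sums: m(G1 + G2) = m(G1) + m(G2).
Mean of G1 = (20 + (-12))/2 = 8/2 = 4
Mean of G2 = (9 + (-8))/2 = 1/2 = 1/2
Mean of G1 + G2 = 4 + 1/2 = 9/2

9/2


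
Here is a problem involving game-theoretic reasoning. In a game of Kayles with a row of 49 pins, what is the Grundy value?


Kayles: a move removes 1 or 2 adjacent pins from a contiguous row.
Removing pins from a row of k leaves two independent rows (a, b) with a + b = k - 1 (one pin) or a + b = k - 2 (two pins); an end removal gives a = 0.
By Sprague-Grundy, G(k) = mex{ G(a) XOR G(b) } over all these splits. G(0) = 0.
G(1): splits (0,0):0^0=0 -> mex({0}) = 1
G(2): splits (0,1):0^1=1 (0,0):0^0=0 -> mex({0, 1}) = 2
G(3): splits (0,2):0^2=2 (1,1):1^1=0 (0,1):0^1=1 -> mex({0, 1, 2}) = 3
G(4): splits (0,3):0^3=3 (1,2):1^2=3 (0,2):0^2=2 (1,1):1^1=0 -> mex({0, 2, 3}) = 1
G(5): splits (0,4):0^1=1 (1,3):1^3=2 (2,2):2^2=0 (0,3):0^3=3 (1,2):1^2=3 -> mex({0, 1, 2, 3}) = 4
G(6) = mex({0, 1, 2, 4}) = 3
G(7) = mex({0, 1, 3, 4, 5}) = 2
G(8) = mex({0, 2, 3, 5, 6}) = 1
G(9) = mex({0, 1, 2, 3, 6, 7}) = 4
G(10) = mex({0, 1, 3, 4, 5, 7}) = 2
G(11) = mex({0, 1, 2, 3, 4, 5}) = 6
G(12) = mex({0, 1, 2, 3, 5, 6, 7}) = 4
G(13) = mex({0, 2, 3, 4, 6, 7}) = 1
G(14) = mex({0, 1, 4, 5, 6, 7}) = 2
G(15) = mex({0, 1, 2, 3, 4, 5, 6}) = 7
G(16) = mex({0, 2, 3, 5, 6, 7}) = 1
G(17) = mex({0, 1, 2, 3, 5, 6, 7}) = 4
G(18) = mex({0, 1, 2, 4, 5, 6}) = 3
G(19) = mex({0, 1, 3, 4, 5, 7}) = 2
G(20) = mex({0, 2, 3, 4, 5, 6, 7}) = 1
G(21) = mex({0, 1, 2, 3, 5, 6, 7}) = 4
G(22) = mex({0, 1, 2, 3, 4, 5, 7}) = 6
G(23) = mex({0, 1, 2, 3, 4, 5, 6}) = 7
G(24) = mex({0, 1, 2, 3, 5, 6, 7}) = 4
G(25) = mex({0, 2, 3, 4, 6, 7}) = 1
G(26) = mex({0, 1, 3, 4, 5, 6, 7}) = 2
G(27) = mex({0, 1, 2, 3, 4, 5, 6, 7}) = 8
G(28) = mex({0, 1, 2, 3, 4, 6, 7, 8}) = 5
G(29) = mex({0, 1, 2, 3, 5, 6, 7, 8, 9}) = 4
G(30) = mex({0, 1, 2, 3, 4, 5, 6, 9, 10}) = 7
G(31) = mex({0, 1, 3, 4, 5, 7, 10, 11}) = 2
G(32) = mex({0, 2, 3, 4, 5, 6, 7, 9, 11}) = 1
G(33) = mex({0, 1, 2, 3, 4, 5, 6, 7, 9, 12}) = 8
G(34) = mex({0, 1, 2, 3, 4, 5, 7, 8, 11, 12}) = 6
G(35) = mex({0, 1, 2, 3, 4, 5, 6, 8, 9, 10, 11}) = 7
G(36) = mex({0, 1, 2, 3, 5, 6, 7, 9, 10}) = 4
G(37) = mex({0, 2, 3, 4, 6, 7, 9, 10, 11, 12}) = 1
G(38) = mex({0, 1, 3, 4, 5, 6, 7, 9, 10, 11, 12}) = 2
G(39) = mex({0, 1, 2, 4, 5, 6, 7, 9, 10, 12, 14}) = 3
G(40) = mex({0, 2, 3, 4, 6, 7, 11, 12, 14}) = 1
G(41) = mex({0, 1, 2, 3, 5, 6, 7, 9, 10, 11, 12}) = 4
G(42) = mex({0, 1, 2, 3, 4, 5, 6, 9, 10}) = 7
G(43) = mex({0, 1, 3, 4, 5, 7, 9, 10, 12, 15}) = 2
G(44) = mex({0, 2, 3, 4, 5, 6, 7, 9, 10, 12, 15}) = 1
G(45) = mex({0, 1, 2, 3, 4, 5, 6, 7, 9, 10, 12, 14}) = 8
G(46) = mex({0, 1, 3, 4, 5, 7, 8, 11, 12, 14}) = 2
G(47) = mex({0, 1, 2, 3, 4, 5, 6, 8, 9, 10, 11, 12}) = 7
G(48) = mex({0, 1, 2, 3, 5, 6, 7, 9, 10}) = 4
G(49) = mex({0, 2, 3, 4, 6, 7, 9, 10, 11, 12, 15}) = 1
Therefore G(49) = 1.

1


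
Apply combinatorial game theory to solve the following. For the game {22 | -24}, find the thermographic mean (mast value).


Game = {22 | -24}, a switch {a | b} with numbers a > b.
Its thermograph has left wall a - t and right wall b + t, which meet at t = (a - b)/2, where both equal (a + b)/2. So the mast (mean value) is at (a + b)/2.
Mean = (22 + (-24))/2 = -2/2 = -1

-1


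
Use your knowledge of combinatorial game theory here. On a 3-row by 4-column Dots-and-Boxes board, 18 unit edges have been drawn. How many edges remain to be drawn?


Grid: 3 x 4 boxes, i.e. 4 rows and 5 columns of dots.
Horizontal edges: (rows + 1) * cols = 4 * 4 = 16
Vertical edges: rows * (cols + 1) = 3 * 5 = 15
Total edges: 16 + 15 = 31
Edges drawn: 18
Remaining: 31 - 18 = 13

13


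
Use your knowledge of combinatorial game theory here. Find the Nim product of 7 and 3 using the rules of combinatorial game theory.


Nim multiplication is bilinear over XOR: (u XOR v) * w = (u*w) XOR (v*w).
So we split each operand into its bit components and XOR the pairwise Nim products.
7 = 1 + 2 + 4 (as XOR of powers of 2).
3 = 1 + 2 (as XOR of powers of 2).
Using the standard Nim-product table on single bits:
  2*2 = 3,   2*4 = 8,   2*8 = 12,
  4*4 = 6,   4*8 = 11,  8*8 = 13,
and  1*x = x (identity), k*l = l*k (commutative).
Pairwise Nim products:
  1 * 1 = 1
  1 * 2 = 2
  2 * 1 = 2
  2 * 2 = 3
  4 * 1 = 4
  4 * 2 = 8
XOR them: 1 XOR 2 XOR 2 XOR 3 XOR 4 XOR 8 = 14.
Result: 7 * 3 = 14 (in Nim).

14


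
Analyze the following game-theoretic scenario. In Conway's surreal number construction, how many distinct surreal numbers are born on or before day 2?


Day 0: {|} = 0 is born. Count = 1.
Day n: the number of surreal numbers born by day n is 2^(n+1) - 1.
By day 0: 2^1 - 1 = 1
By day 1: 2^2 - 1 = 3
By day 2: 2^3 - 1 = 7
By day 2: 7 surreal numbers.

7


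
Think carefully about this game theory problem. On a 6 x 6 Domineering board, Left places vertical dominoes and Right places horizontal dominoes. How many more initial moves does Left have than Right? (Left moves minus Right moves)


Board is 6 x 6 (rows x cols).
Left (vertical) placements: (rows-1) * cols = 5 * 6 = 30
Right (horizontal) placements: rows * (cols-1) = 6 * 5 = 30
Advantage = Left - Right = 30 - 30 = 0

0


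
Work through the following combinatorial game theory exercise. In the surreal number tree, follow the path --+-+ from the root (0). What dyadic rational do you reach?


Sign expansion: --+-+
Rule: track bounds (lo, hi), initially (-inf, +inf). On '+', the current value becomes lo and we move to the simplest number in (value, hi): value + 1 if hi = +inf, otherwise the midpoint (value + hi)/2. On '-', the current value becomes hi and we move to value - 1 if lo = -inf, otherwise the midpoint (lo + value)/2.
Start at 0.
Step 1: sign = -, move left. Bounds: (-inf, 0). Value = -1
Step 2: sign = -, move left. Bounds: (-inf, -1). Value = -2
Step 3: sign = +, move right. Bounds: (-2, -1). Value = -3/2
Step 4: sign = -, move left. Bounds: (-2, -3/2). Value = -7/4
Step 5: sign = +, move right. Bounds: (-7/4, -3/2). Value = -13/8
The surreal number with sign expansion --+-+ is -13/8.

-13/8


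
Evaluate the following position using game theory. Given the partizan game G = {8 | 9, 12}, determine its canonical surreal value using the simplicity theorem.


Left options: {8}, max = 8
Right options: {9, 12}, min = 9
All options are numbers and max(Left) < min(Right), so by the simplicity theorem the value is the simplest (earliest-born) number strictly between 8 and 9.
No integer lies strictly between 8 and 9, so the value is the dyadic rational m/2^k in the interval with the smallest k (then m odd); search k = 1, 2, ...:
Denominator 2: 17/2 lies strictly between 8 and 9 -- found.
The simplest number in the interval is 17/2.
Game value = 17/2

17/2


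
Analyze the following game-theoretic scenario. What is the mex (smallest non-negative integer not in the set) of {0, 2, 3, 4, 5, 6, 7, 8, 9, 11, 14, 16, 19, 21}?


Set = {0, 2, 3, 4, 5, 6, 7, 8, 9, 11, 14, 16, 19, 21}
0 is in the set.
1 is NOT in the set. This is the mex.
mex = 1

1


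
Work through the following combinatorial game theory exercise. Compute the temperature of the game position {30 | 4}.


The game is {30 | 4}, a switch {a | b} with numbers a > b.
Cooling {a | b} by t gives {a - t | b + t}, which stops being hot when a - t = b + t, i.e. at t = (a - b)/2. So the temperature of a switch is (a - b)/2.
Temperature = (Left option - Right option) / 2
= (30 - (4)) / 2
= 26 / 2
= 13

13


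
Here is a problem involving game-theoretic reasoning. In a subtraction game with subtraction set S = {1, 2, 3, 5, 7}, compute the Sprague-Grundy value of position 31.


The subtraction set is S = {1, 2, 3, 5, 7}.
G(k) = mex{ G(k - s) : s in S, s <= k }. We compute iteratively: G(0) = 0.
G(1) = mex({0}) = 1
G(2) = mex({0, 1}) = 2
G(3) = mex({0, 1, 2}) = 3
G(4) = mex({1, 2, 3}) = 0
G(5) = mex({0, 2, 3}) = 1
G(6) = mex({0, 1, 3}) = 2
G(7) = mex({0, 1, 2}) = 3
G(8) = mex({1, 2, 3}) = 0
G(9) = mex({0, 2, 3}) = 1
G(10) = mex({0, 1, 3}) = 2
Observe that G(4)..G(10) = 0, 1, 2, 3, 0, 1, 2 repeats G(0)..G(6) = 0, 1, 2, 3, 0, 1, 2.
For k >= max(S) = 7, G(k) is determined by the previous 7 values G(k-7)..G(k-1); a window of 7 consecutive values has recurred shifted by 4, so by induction G(k + 4) = G(k) for all k >= 0: the sequence is periodic from the start with period 4.
One period: G(0..3) = 0, 1, 2, 3.
31 mod 4 = 3, so G(31) = G(3) = 3.

3


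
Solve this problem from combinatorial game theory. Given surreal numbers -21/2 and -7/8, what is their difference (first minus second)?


x = -21/2, y = -7/8
Converting to common denominator: 8
x = -84/8, y = -7/8
x - y = -21/2 - -7/8 = -77/8

-77/8


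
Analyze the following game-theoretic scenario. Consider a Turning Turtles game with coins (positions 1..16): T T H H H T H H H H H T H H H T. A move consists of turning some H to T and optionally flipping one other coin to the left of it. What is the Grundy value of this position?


Coins: T T H H H T H H H H H T H H H T
Key fact: a single head at position k behaves exactly like a Nim heap of size k (turning it to T and optionally flipping a coin at j < k corresponds to moving the heap from k to j, or to 0), and heads combine as a disjunctive sum (two heads at the same place would cancel, matching j XOR j = 0). So the Nim-value is the XOR of the 1-indexed positions of the heads.
Face-up positions (1-indexed): [3, 4, 5, 7, 8, 9, 10, 11, 13, 14, 15]
XOR 0 with 3: 0 XOR 3 = 3
XOR 3 with 4: 3 XOR 4 = 7
XOR 7 with 5: 7 XOR 5 = 2
XOR 2 with 7: 2 XOR 7 = 5
XOR 5 with 8: 5 XOR 8 = 13
XOR 13 with 9: 13 XOR 9 = 4
XOR 4 with 10: 4 XOR 10 = 14
XOR 14 with 11: 14 XOR 11 = 5
XOR 5 with 13: 5 XOR 13 = 8
XOR 8 with 14: 8 XOR 14 = 6
XOR 6 with 15: 6 XOR 15 = 9
Nim-value = 9

9
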